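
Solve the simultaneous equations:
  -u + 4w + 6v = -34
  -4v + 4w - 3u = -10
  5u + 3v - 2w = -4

Row-reduce the augmented matrix:
R1 ← R1 / (-1).
R2 ← R2 + 3·R1.
R3 ← R3 − 5·R1.
R2 ← R2 / (-22).
R1 ← R1 + 6·R2.
R3 ← R3 − 33·R2.
R3 ← R3 / (6).
R1 ← R1 + 20/11·R3.
R2 ← R2 − 4/11·R3.
Reading off the reduced rows gives u = -2, v = -2, w = -6.

u = -2, v = -2, w = -6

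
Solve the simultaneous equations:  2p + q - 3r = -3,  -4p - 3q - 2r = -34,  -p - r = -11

p = 6, q = 0, r = 5

Row-reduce the augmented matrix:
R1 ← R1 / (2).
R2 ← R2 + 4·R1.
R3 ← R3 + 1·R1.
R2 ← R2 / (-1).
R1 ← R1 − 1/2·R2.
R3 ← R3 − 1/2·R2.
R3 ← R3 / (-13/2).
R1 ← R1 + 11/2·R3.
R2 ← R2 − 8·R3.
Reading off the reduced rows gives p = 6, q = 0, r = 5.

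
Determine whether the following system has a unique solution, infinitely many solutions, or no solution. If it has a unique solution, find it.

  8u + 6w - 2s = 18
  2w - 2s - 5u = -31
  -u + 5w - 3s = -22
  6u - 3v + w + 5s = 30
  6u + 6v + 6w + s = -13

Row-reduce the augmented matrix:
R1 ← R1 / (8).
R2 ← R2 + 5·R1.
R3 ← R3 + 1·R1.
R4 ← R4 − 6·R1.
R5 ← R5 − 6·R1.
Swap R2 and R4.
R2 ← R2 / (-3).
R5 ← R5 − 6·R2.
R3 ← R3 / (23/4).
R1 ← R1 − 3/4·R3.
R2 ← R2 − 7/6·R3.
R4 ← R4 − 23/4·R3.
R5 ← R5 + 11/2·R3.
Swap R4 and R5.
R4 ← R4 / (285/23).
R1 ← R1 − 4/23·R4.
R2 ← R2 + 104/69·R4.
R3 ← R3 + 13/23·R4.
R5 reduces to 0 = 0, so the extra equation is consistent.
Reading off the reduced rows gives u = 5, v = -3, w = -4, s = -1.

u = 5, v = -3, w = -4, s = -1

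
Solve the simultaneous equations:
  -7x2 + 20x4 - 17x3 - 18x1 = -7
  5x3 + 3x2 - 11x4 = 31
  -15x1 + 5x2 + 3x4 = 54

infinitely many solutions

Row-reduce:
R1 ← R1 / (-18).
R3 ← R3 + 15·R1.
R2 ← R2 / (3).
R1 ← R1 − 7/18·R2.
R3 ← R3 − 65/6·R2.
R3 ← R3 / (-35/9).
R1 ← R1 − 8/27·R3.
R2 ← R2 − 5/3·R3.
Rank is 3 with 4 unknowns, leaving x4 free.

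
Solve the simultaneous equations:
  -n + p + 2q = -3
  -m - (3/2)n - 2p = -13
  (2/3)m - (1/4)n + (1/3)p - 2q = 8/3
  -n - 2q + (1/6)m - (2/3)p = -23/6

infinitely many solutions

Row-reduce:
Swap R1 and R2.
R1 ← R1 / (-1).
R3 ← R3 − 2/3·R1.
R4 ← R4 − 1/6·R1.
R2 ← R2 / (-1).
R1 ← R1 − 3/2·R2.
R3 ← R3 + 5/4·R2.
R4 ← R4 + 5/4·R2.
R3 ← R3 / (-9/4).
R1 ← R1 − 7/2·R3.
R2 ← R2 + 1·R3.
R4 ← R4 + 9/4·R3.
Rank is 3 with 4 unknowns, leaving q free.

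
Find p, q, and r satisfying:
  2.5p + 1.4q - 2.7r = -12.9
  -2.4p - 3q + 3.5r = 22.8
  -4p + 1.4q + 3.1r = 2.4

Row-reduce the augmented matrix:
R1 ← R1 / (5/2).
R2 ← R2 + 12/5·R1.
R3 ← R3 + 4·R1.
R2 ← R2 / (-207/125).
R1 ← R1 − 14/25·R2.
R3 ← R3 − 91/25·R2.
R3 ← R3 / (803/1035).
R1 ← R1 + 160/207·R3.
R2 ← R2 + 227/414·R3.
Reading off the reduced rows gives p = 3, q = -3, r = 6.

p = 3, q = -3, r = 6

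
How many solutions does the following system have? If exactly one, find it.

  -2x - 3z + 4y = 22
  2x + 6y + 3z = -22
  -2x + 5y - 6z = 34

x = -5, y = 0, z = -4

Row-reduce the augmented matrix:
R1 ← R1 / (-2).
R2 ← R2 − 2·R1.
R3 ← R3 + 2·R1.
R2 ← R2 / (10).
R1 ← R1 + 2·R2.
R3 ← R3 − 1·R2.
R3 ← R3 / (-3).
R1 ← R1 − 3/2·R3.
Reading off the reduced rows gives x = -5, y = 0, z = -4.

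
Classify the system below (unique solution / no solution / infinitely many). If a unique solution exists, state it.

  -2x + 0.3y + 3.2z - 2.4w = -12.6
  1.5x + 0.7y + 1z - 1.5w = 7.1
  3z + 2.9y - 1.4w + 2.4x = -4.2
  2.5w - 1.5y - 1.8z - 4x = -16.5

x = 4, y = -2, z = -5, w = -5

Row-reduce the augmented matrix:
R1 ← R1 / (-2).
R2 ← R2 − 3/2·R1.
R3 ← R3 − 12/5·R1.
R4 ← R4 + 4·R1.
R2 ← R2 / (37/40).
R1 ← R1 + 3/20·R2.
R3 ← R3 − 163/50·R2.
R4 ← R4 + 21/10·R2.
R3 ← R3 / (-4757/925).
R1 ← R1 + 194/185·R3.
R2 ← R2 − 136/37·R3.
R4 ← R4 + 89/185·R3.
R4 ← R4 / (-41837/47570).
R1 ← R1 + 3967/4757·R4.
R2 ← R2 − 8020/4757·R4.
R3 ← R3 + 6799/4757·R4.
Reading off the reduced rows gives x = 4, y = -2, z = -5, w = -5.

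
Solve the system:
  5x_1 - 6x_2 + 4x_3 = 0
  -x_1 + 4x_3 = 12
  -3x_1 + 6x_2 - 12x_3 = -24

infinitely many solutions

Row-reduce:
R1 ← R1 / (5).
R2 ← R2 + 1·R1.
R3 ← R3 + 3·R1.
R2 ← R2 / (-6/5).
R1 ← R1 + 6/5·R2.
R3 ← R3 − 12/5·R2.
Rank is 2 with 3 unknowns, leaving x_3 free.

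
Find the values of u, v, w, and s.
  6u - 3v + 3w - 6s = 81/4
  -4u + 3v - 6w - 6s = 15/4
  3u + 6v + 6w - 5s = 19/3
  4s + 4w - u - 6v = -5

u = 3/2, v = -3/4, w = -1/3, s = -5/3

Row-reduce the augmented matrix:
R1 ← R1 / (6).
R2 ← R2 + 4·R1.
R3 ← R3 − 3·R1.
R4 ← R4 + 1·R1.
R1 ← R1 + 1/2·R2.
R3 ← R3 − 15/2·R2.
R4 ← R4 + 13/2·R2.
R3 ← R3 / (69/2).
R1 ← R1 + 3/2·R3.
R2 ← R2 + 4·R3.
R4 ← R4 + 43/2·R3.
R4 ← R4 / (-1139/69).
R1 ← R1 + 65/23·R4.
R2 ← R2 + 106/69·R4.
R3 ← R3 − 146/69·R4.
Reading off the reduced rows gives u = 3/2, v = -3/4, w = -1/3, s = -5/3.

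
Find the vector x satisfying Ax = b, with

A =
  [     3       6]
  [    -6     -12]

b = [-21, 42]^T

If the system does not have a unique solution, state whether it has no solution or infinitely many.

infinitely many solutions

Row-reduce:
R1 ← R1 / (3).
R2 ← R2 + 6·R1.
Rank is 1 with 2 unknowns, leaving x_2 free.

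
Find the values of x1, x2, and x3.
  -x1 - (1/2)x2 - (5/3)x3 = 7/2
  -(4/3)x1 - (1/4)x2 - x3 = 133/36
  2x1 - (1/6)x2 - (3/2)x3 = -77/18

x1 = -7/3, x2 = -7/3, x3 = 0

Row-reduce the augmented matrix:
R1 ← R1 / (-1).
R2 ← R2 + 4/3·R1.
R3 ← R3 − 2·R1.
R2 ← R2 / (5/12).
R1 ← R1 − 1/2·R2.
R3 ← R3 + 7/6·R2.
R3 ← R3 / (-127/90).
R1 ← R1 − 1/5·R3.
R2 ← R2 − 44/15·R3.
Reading off the reduced rows gives x1 = -7/3, x2 = -7/3, x3 = 0.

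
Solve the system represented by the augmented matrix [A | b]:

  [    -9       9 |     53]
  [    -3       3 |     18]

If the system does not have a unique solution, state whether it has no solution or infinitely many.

Row-reduce:
R1 ← R1 / (-9).
R2 ← R2 + 3·R1.
Row 2 reduces to 0 = 1/3, a contradiction. The system is inconsistent.

no solution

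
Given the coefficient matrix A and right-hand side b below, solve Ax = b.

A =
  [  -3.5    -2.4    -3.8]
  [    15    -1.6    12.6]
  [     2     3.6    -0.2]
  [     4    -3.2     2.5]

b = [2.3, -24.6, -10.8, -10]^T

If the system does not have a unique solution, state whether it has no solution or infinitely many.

Row-reduce the augmented matrix:
R1 ← R1 / (-7/2).
R2 ← R2 − 15·R1.
R3 ← R3 − 2·R1.
R4 ← R4 − 4·R1.
R2 ← R2 / (-416/35).
R1 ← R1 − 24/35·R2.
R3 ← R3 − 78/35·R2.
R4 ← R4 + 208/35·R2.
R3 ← R3 / (-49/16).
R1 ← R1 − 227/260·R3.
R2 ← R2 − 129/416·R3.
R4 reduces to 0 = 0, so the extra equation is consistent.
Reading off the reduced rows gives x_1 = -5, x_2 = 0, x_3 = 4.

x_1 = -5, x_2 = 0, x_3 = 4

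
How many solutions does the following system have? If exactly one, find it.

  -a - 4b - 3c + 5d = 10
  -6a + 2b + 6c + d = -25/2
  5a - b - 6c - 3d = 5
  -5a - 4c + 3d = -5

a = 5/2, b = 0, c = 0, d = 5/2

Row-reduce the augmented matrix:
R1 ← R1 / (-1).
R2 ← R2 + 6·R1.
R3 ← R3 − 5·R1.
R4 ← R4 + 5·R1.
R2 ← R2 / (26).
R1 ← R1 − 4·R2.
R3 ← R3 + 21·R2.
R4 ← R4 − 20·R2.
R3 ← R3 / (-21/13).
R1 ← R1 + 9/13·R3.
R2 ← R2 − 12/13·R3.
R4 ← R4 + 97/13·R3.
R4 ← R4 / (289/42).
R1 ← R1 − 1/14·R4.
R2 ← R2 + 27/14·R4.
R3 ← R3 − 37/42·R4.
Reading off the reduced rows gives a = 5/2, b = 0, c = 0, d = 5/2.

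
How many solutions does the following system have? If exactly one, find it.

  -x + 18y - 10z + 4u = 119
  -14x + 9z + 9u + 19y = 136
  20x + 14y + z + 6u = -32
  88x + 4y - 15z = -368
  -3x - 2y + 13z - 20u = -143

Row-reduce the augmented matrix:
R1 ← R1 / (-1).
R2 ← R2 + 14·R1.
R3 ← R3 − 20·R1.
R4 ← R4 − 88·R1.
R5 ← R5 + 3·R1.
R2 ← R2 / (-233).
R1 ← R1 + 18·R2.
R3 ← R3 − 374·R2.
R4 ← R4 − 1588·R2.
R5 ← R5 + 56·R2.
R3 ← R3 / (9359/233).
R1 ← R1 + 352/233·R3.
R2 ← R2 + 149/233·R3.
R4 ← R4 − 28077/233·R3.
R5 ← R5 − 1675/233·R3.
Swap R4 and R5.
R4 ← R4 / (-211452/9359).
R1 ← R1 − 262/9359·R4.
R2 ← R2 − 3461/9359·R4.
R3 ← R3 − 2460/9359·R4.
R5 reduces to 0 = 0, so the extra equation is consistent.
Reading off the reduced rows gives x = -5, y = 3, z = -4, u = 5.

x = -5, y = 3, z = -4, u = 5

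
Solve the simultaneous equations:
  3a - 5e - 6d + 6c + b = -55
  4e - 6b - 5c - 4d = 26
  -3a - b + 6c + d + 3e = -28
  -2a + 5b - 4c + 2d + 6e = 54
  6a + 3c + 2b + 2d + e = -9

Row-reduce the augmented matrix:
R1 ← R1 / (3).
R3 ← R3 + 3·R1.
R4 ← R4 + 2·R1.
R5 ← R5 − 6·R1.
R2 ← R2 / (-6).
R1 ← R1 − 1/3·R2.
R4 ← R4 − 17/3·R2.
R3 ← R3 / (12).
R1 ← R1 − 31/18·R3.
R2 ← R2 − 5/6·R3.
R4 ← R4 + 85/18·R3.
R5 ← R5 + 9·R3.
R4 ← R4 / (-1673/216).
R1 ← R1 + 325/216·R4.
R2 ← R2 − 73/72·R4.
R3 ← R3 + 5/12·R4.
R5 ← R5 − 41/4·R4.
R5 ← R5 / (28419/1673).
R1 ← R1 + 3775/1673·R5.
R2 ← R2 − 356/1673·R5.
R3 ← R3 + 788/1673·R5.
R4 ← R4 + 1222/1673·R5.
Reading off the reduced rows gives a = 0, b = 2, c = -6, d = 1, e = 3.

a = 0, b = 2, c = -6, d = 1, e = 3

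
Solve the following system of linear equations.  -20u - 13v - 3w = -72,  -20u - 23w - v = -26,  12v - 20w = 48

no solution

Row-reduce:
R1 ← R1 / (-20).
R2 ← R2 + 20·R1.
R2 ← R2 / (12).
R1 ← R1 − 13/20·R2.
R3 ← R3 − 12·R2.
Row 3 reduces to 0 = 2, a contradiction. The system is inconsistent.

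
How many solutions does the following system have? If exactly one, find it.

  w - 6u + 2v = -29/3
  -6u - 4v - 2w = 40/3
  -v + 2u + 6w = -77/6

u = 1/3, v = -5/2, w = -8/3

Row-reduce the augmented matrix:
R1 ← R1 / (-6).
R2 ← R2 + 6·R1.
R3 ← R3 − 2·R1.
R2 ← R2 / (-6).
R1 ← R1 + 1/3·R2.
R3 ← R3 + 1/3·R2.
R3 ← R3 / (13/2).
R2 ← R2 − 1/2·R3.
Reading off the reduced rows gives u = 1/3, v = -5/2, w = -8/3.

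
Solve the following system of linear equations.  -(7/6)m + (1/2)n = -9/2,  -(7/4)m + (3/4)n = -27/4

Row-reduce:
R1 ← R1 / (-7/6).
R2 ← R2 + 7/4·R1.
Rank is 1 with 2 unknowns, leaving n free.

infinitely many solutions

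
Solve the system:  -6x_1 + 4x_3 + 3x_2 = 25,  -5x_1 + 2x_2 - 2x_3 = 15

infinitely many solutions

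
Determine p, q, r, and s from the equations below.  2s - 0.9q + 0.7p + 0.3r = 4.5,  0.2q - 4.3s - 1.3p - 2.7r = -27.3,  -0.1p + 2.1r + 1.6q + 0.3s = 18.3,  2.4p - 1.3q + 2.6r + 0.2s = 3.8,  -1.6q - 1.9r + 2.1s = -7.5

Row-reduce the augmented matrix:
R1 ← R1 / (7/10).
R2 ← R2 + 13/10·R1.
R3 ← R3 + 1/10·R1.
R4 ← R4 − 12/5·R1.
R2 ← R2 / (-103/70).
R1 ← R1 + 9/7·R2.
R3 ← R3 − 103/70·R2.
R4 ← R4 − 25/14·R2.
R5 ← R5 + 8/5·R2.
Swap R3 and R4.
R3 ← R3 / (-106/103).
R1 ← R1 − 237/103·R3.
R2 ← R2 − 150/103·R3.
R5 ← R5 − 443/1030·R3.
Swap R4 and R5.
R4 ← R4 / (-3629/10600).
R1 ← R1 + 13891/1060·R4.
R2 ← R2 + 1063/106·R4.
R3 ← R3 − 7589/1060·R4.
R5 reduces to 0 = 0, so the extra equation is consistent.
Reading off the reduced rows gives p = -2, q = 4, r = 5, s = 4.

p = -2, q = 4, r = 5, s = 4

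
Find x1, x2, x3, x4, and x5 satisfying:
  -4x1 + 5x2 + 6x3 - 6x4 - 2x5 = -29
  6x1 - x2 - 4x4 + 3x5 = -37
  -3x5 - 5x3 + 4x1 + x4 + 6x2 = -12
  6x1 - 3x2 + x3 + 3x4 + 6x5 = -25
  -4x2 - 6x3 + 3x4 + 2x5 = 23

Row-reduce the augmented matrix:
R1 ← R1 / (-4).
R2 ← R2 − 6·R1.
R3 ← R3 − 4·R1.
R4 ← R4 − 6·R1.
R2 ← R2 / (13/2).
R1 ← R1 + 5/4·R2.
R3 ← R3 − 11·R2.
R4 ← R4 − 9/2·R2.
R5 ← R5 + 4·R2.
R3 ← R3 / (-185/13).
R1 ← R1 − 3/13·R3.
R2 ← R2 − 18/13·R3.
R4 ← R4 − 49/13·R3.
R5 ← R5 + 6/13·R3.
R4 ← R4 / (1388/185).
R1 ← R1 + 134/185·R4.
R2 ← R2 + 64/185·R4.
R3 ← R3 + 221/185·R4.
R5 ← R5 + 1027/185·R4.
R5 ← R5 / (2361/694).
R1 ← R1 − 403/694·R5.
R2 ← R2 + 142/347·R5.
R3 ← R3 − 429/694·R5.
R4 ← R4 − 155/694·R5.
Reading off the reduced rows gives x1 = -2, x2 = -5, x3 = -1, x4 = 3, x5 = -6.

x1 = -2, x2 = -5, x3 = -1, x4 = 3, x5 = -6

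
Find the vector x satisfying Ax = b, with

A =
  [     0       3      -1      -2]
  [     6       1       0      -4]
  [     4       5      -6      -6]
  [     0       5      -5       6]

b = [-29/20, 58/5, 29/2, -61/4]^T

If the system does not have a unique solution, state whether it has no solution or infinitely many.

x_1 = 1, x_2 = -12/5, x_3 = -7/4, x_4 = -2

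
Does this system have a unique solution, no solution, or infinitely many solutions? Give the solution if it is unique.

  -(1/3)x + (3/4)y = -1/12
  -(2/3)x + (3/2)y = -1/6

infinitely many solutions

Row-reduce:
R1 ← R1 / (-1/3).
R2 ← R2 + 2/3·R1.
Rank is 1 with 2 unknowns, leaving y free.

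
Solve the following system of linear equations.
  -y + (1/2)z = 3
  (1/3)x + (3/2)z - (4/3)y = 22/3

infinitely many solutions

Row-reduce:
Swap R1 and R2.
R1 ← R1 / (1/3).
R2 ← R2 / (-1).
R1 ← R1 + 4·R2.
Rank is 2 with 3 unknowns, leaving z free.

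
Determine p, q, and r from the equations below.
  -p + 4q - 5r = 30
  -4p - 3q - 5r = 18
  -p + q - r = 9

p = -3, q = 3, r = -3

Row-reduce the augmented matrix:
R1 ← R1 / (-1).
R2 ← R2 + 4·R1.
R3 ← R3 + 1·R1.
R2 ← R2 / (-19).
R1 ← R1 + 4·R2.
R3 ← R3 + 3·R2.
R3 ← R3 / (31/19).
R1 ← R1 − 35/19·R3.
R2 ← R2 + 15/19·R3.
Reading off the reduced rows gives p = -3, q = 3, r = -3.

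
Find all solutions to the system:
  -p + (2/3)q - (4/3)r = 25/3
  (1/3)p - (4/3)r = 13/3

infinitely many solutions

Row-reduce:
R1 ← R1 / (-1).
R2 ← R2 − 1/3·R1.
R2 ← R2 / (2/9).
R1 ← R1 + 2/3·R2.
Rank is 2 with 3 unknowns, leaving r free.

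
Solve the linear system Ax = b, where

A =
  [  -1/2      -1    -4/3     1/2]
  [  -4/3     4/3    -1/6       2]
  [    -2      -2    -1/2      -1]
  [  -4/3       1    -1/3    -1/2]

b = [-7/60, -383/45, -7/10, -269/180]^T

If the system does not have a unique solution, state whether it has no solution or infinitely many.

x_1 = 7/3, x_2 = -1/4, x_3 = -8/5, x_4 = -8/3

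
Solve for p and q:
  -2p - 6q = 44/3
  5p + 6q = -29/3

p = 5/3, q = -3

Row-reduce the augmented matrix:
R1 ← R1 / (-2).
R2 ← R2 − 5·R1.
R2 ← R2 / (-9).
R1 ← R1 − 3·R2.
Reading off the reduced rows gives p = 5/3, q = -3.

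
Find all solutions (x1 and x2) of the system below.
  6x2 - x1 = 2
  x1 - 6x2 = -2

infinitely many solutions

Row-reduce:
R1 ← R1 / (-1).
R2 ← R2 − 1·R1.
Rank is 1 with 2 unknowns, leaving x2 free.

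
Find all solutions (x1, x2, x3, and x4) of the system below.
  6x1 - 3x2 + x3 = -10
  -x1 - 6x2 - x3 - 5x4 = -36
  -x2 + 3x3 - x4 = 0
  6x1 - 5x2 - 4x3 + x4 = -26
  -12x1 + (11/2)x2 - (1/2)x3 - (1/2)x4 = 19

no solution

Row-reduce:
R1 ← R1 / (6).
R2 ← R2 + 1·R1.
R4 ← R4 − 6·R1.
R5 ← R5 + 12·R1.
R2 ← R2 / (-13/2).
R1 ← R1 + 1/2·R2.
R3 ← R3 + 1·R2.
R4 ← R4 + 2·R2.
R5 ← R5 + 1/2·R2.
R3 ← R3 / (122/39).
R1 ← R1 − 3/13·R3.
R2 ← R2 − 5/39·R3.
R4 ← R4 + 185/39·R3.
R5 ← R5 − 61/39·R3.
R4 ← R4 / (267/122).
R1 ← R1 − 49/122·R4.
R2 ← R2 − 95/122·R4.
R3 ← R3 + 9/122·R4.
Row 5 reduces to 0 = -1, a contradiction. The system is inconsistent.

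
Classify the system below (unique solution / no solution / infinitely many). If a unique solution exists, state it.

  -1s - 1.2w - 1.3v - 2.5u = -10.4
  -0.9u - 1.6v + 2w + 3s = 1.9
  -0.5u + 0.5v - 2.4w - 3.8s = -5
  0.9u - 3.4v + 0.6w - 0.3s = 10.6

u = 3, v = -1, w = 6, s = -3

Row-reduce the augmented matrix:
R1 ← R1 / (-5/2).
R2 ← R2 + 9/10·R1.
R3 ← R3 + 1/2·R1.
R4 ← R4 − 9/10·R1.
R2 ← R2 / (-283/250).
R1 ← R1 − 13/25·R2.
R3 ← R3 − 19/25·R2.
R4 ← R4 + 967/250·R2.
R3 ← R3 / (-746/1415).
R1 ← R1 − 452/283·R3.
R2 ← R2 + 608/283·R3.
R4 ← R4 + 11521/1415·R3.
R4 ← R4 / (6429/746).
R1 ← R1 + 794/373·R4.
R2 ← R2 − 936/373·R4.
R3 ← R3 − 951/373·R4.
Reading off the reduced rows gives u = 3, v = -1, w = 6, s = -3.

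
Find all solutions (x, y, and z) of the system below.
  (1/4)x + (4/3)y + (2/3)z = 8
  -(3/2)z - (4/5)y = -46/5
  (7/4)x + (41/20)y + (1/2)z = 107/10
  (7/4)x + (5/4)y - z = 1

Row-reduce:
R1 ← R1 / (1/4).
R3 ← R3 − 7/4·R1.
R4 ← R4 − 7/4·R1.
R2 ← R2 / (-4/5).
R1 ← R1 − 16/3·R2.
R3 ← R3 + 437/60·R2.
R4 ← R4 + 97/12·R2.
R3 ← R3 / (911/96).
R1 ← R1 + 22/3·R3.
R2 ← R2 − 15/8·R3.
R4 ← R4 − 911/96·R3.
Row 4 reduces to 0 = -1/2, a contradiction. The system is inconsistent.

no solution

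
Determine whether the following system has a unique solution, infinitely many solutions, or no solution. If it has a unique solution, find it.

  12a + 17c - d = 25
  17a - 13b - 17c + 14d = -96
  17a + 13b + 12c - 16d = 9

Row-reduce:
R1 ← R1 / (12).
R2 ← R2 − 17·R1.
R3 ← R3 − 17·R1.
R2 ← R2 / (-13).
R3 ← R3 − 13·R2.
R3 ← R3 / (-319/6).
R1 ← R1 − 17/12·R3.
R2 ← R2 − 493/156·R3.
Rank is 3 with 4 unknowns, leaving d free.

infinitely many solutions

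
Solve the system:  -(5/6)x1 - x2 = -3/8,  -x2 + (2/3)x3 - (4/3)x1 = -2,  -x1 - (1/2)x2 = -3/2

x1 = 9/4, x2 = -3/2, x3 = -3/4

Row-reduce the augmented matrix:
R1 ← R1 / (-5/6).
R2 ← R2 + 4/3·R1.
R3 ← R3 + 1·R1.
R2 ← R2 / (3/5).
R1 ← R1 − 6/5·R2.
R3 ← R3 − 7/10·R2.
R3 ← R3 / (-7/9).
R1 ← R1 + 4/3·R3.
R2 ← R2 − 10/9·R3.
Reading off the reduced rows gives x1 = 9/4, x2 = -3/2, x3 = -3/4.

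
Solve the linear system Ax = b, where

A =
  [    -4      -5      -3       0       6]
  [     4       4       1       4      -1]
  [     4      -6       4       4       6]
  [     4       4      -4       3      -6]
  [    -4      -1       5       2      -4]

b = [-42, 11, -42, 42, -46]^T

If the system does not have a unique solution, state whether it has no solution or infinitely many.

x_1 = 6, x_2 = 3, x_3 = -3, x_4 = -6, x_5 = -2

Row-reduce the augmented matrix:
R1 ← R1 / (-4).
R2 ← R2 − 4·R1.
R3 ← R3 − 4·R1.
R4 ← R4 − 4·R1.
R5 ← R5 + 4·R1.
R2 ← R2 / (-1).
R1 ← R1 − 5/4·R2.
R3 ← R3 + 11·R2.
R4 ← R4 + 1·R2.
R5 ← R5 − 4·R2.
R3 ← R3 / (23).
R1 ← R1 + 7/4·R3.
R2 ← R2 − 2·R3.
R4 ← R4 + 5·R3.
R4 ← R4 / (-223/23).
R1 ← R1 − 45/23·R4.
R2 ← R2 + 12/23·R4.
R3 ← R3 + 40/23·R4.
R5 ← R5 − 18·R4.
R5 ← R5 / (-3710/223).
R1 ← R1 + 316/223·R5.
R2 ← R2 + 109/223·R5.
R3 ← R3 − 157/223·R5.
R4 ← R4 − 330/223·R5.
Reading off the reduced rows gives x_1 = 6, x_2 = 3, x_3 = -3, x_4 = -6, x_5 = -2.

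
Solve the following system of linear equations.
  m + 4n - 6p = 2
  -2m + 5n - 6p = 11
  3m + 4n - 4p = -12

m = -4, n = -3, p = -3

Row-reduce the augmented matrix:
R2 ← R2 + 2·R1.
R3 ← R3 − 3·R1.
R2 ← R2 / (13).
R1 ← R1 − 4·R2.
R3 ← R3 + 8·R2.
R3 ← R3 / (38/13).
R1 ← R1 + 6/13·R3.
R2 ← R2 + 18/13·R3.
Reading off the reduced rows gives m = -4, n = -3, p = -3.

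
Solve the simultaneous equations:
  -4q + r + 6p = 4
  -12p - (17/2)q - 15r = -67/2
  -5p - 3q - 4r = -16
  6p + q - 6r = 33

Row-reduce:
R1 ← R1 / (6).
R2 ← R2 + 12·R1.
R3 ← R3 + 5·R1.
R4 ← R4 − 6·R1.
R2 ← R2 / (-33/2).
R1 ← R1 + 2/3·R2.
R3 ← R3 + 19/3·R2.
R4 ← R4 − 5·R2.
R3 ← R3 / (361/198).
R1 ← R1 − 137/198·R3.
R2 ← R2 − 26/33·R3.
R4 ← R4 + 361/33·R3.
Row 4 reduces to 0 = 4, a contradiction. The system is inconsistent.

no solution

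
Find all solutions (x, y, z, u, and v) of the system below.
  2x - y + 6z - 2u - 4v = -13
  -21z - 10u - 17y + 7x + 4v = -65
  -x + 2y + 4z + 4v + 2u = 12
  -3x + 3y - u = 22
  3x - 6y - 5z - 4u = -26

Row-reduce:
R1 ← R1 / (2).
R2 ← R2 − 7·R1.
R3 ← R3 + 1·R1.
R4 ← R4 + 3·R1.
R5 ← R5 − 3·R1.
R2 ← R2 / (-27/2).
R1 ← R1 + 1/2·R2.
R3 ← R3 − 3/2·R2.
R4 ← R4 − 3/2·R2.
R5 ← R5 + 9/2·R2.
R3 ← R3 / (7/3).
R1 ← R1 − 41/9·R3.
R2 ← R2 − 28/9·R3.
R4 ← R4 − 13/3·R3.
R4 ← R4 / (-39/7).
R1 ← R1 + 46/21·R4.
R2 ← R2 + 2/3·R4.
R3 ← R3 − 2/7·R4.
Rank is 4 with 5 unknowns, leaving v free.

infinitely many solutions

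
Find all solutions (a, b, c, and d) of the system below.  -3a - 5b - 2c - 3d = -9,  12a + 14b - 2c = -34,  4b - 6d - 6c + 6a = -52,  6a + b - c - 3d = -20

infinitely many solutions

Row-reduce:
R1 ← R1 / (-3).
R2 ← R2 − 12·R1.
R3 ← R3 − 6·R1.
R4 ← R4 − 6·R1.
R2 ← R2 / (-6).
R1 ← R1 − 5/3·R2.
R3 ← R3 + 6·R2.
R4 ← R4 + 9·R2.
Swap R3 and R4.
R3 ← R3 / (10).
R1 ← R1 + 19/9·R3.
R2 ← R2 − 5/3·R3.
Rank is 3 with 4 unknowns, leaving d free.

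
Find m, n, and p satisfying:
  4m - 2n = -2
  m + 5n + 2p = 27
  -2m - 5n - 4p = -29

Row-reduce the augmented matrix:
R1 ← R1 / (4).
R2 ← R2 − 1·R1.
R3 ← R3 + 2·R1.
R2 ← R2 / (11/2).
R1 ← R1 + 1/2·R2.
R3 ← R3 + 6·R2.
R3 ← R3 / (-20/11).
R1 ← R1 − 2/11·R3.
R2 ← R2 − 4/11·R3.
Reading off the reduced rows gives m = 2, n = 5, p = 0.

m = 2, n = 5, p = 0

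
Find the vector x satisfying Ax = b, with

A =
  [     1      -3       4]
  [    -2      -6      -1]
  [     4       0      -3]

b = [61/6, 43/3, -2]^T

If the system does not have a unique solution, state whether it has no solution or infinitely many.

Row-reduce the augmented matrix:
R2 ← R2 + 2·R1.
R3 ← R3 − 4·R1.
R2 ← R2 / (-12).
R1 ← R1 + 3·R2.
R3 ← R3 − 12·R2.
R3 ← R3 / (-12).
R1 ← R1 − 9/4·R3.
R2 ← R2 + 7/12·R3.
Reading off the reduced rows gives x_1 = 0, x_2 = -5/2, x_3 = 2/3.

x_1 = 0, x_2 = -5/2, x_3 = 2/3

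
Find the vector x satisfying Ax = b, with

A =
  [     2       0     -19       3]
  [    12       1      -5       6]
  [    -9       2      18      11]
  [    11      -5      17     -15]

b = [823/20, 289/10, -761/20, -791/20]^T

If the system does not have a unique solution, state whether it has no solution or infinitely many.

Row-reduce the augmented matrix:
R1 ← R1 / (2).
R2 ← R2 − 12·R1.
R3 ← R3 + 9·R1.
R4 ← R4 − 11·R1.
R3 ← R3 − 2·R2.
R4 ← R4 + 5·R2.
R3 ← R3 / (-571/2).
R1 ← R1 + 19/2·R3.
R2 ← R2 − 109·R3.
R4 ← R4 − 1333/2·R3.
R4 ← R4 / (12404/571).
R1 ← R1 + 65/571·R4.
R2 ← R2 − 3721/571·R4.
R3 ← R3 + 97/571·R4.
Reading off the reduced rows gives x_1 = 6/5, x_2 = 3, x_3 = -2, x_4 = 1/4.

x_1 = 6/5, x_2 = 3, x_3 = -2, x_4 = 1/4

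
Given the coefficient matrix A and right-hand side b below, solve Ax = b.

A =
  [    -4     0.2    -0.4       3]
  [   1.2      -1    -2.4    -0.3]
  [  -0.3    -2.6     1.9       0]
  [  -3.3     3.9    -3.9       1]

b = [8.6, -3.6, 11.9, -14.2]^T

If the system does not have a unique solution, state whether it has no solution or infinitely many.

Row-reduce the augmented matrix:
R1 ← R1 / (-4).
R2 ← R2 − 6/5·R1.
R3 ← R3 + 3/10·R1.
R4 ← R4 + 33/10·R1.
R2 ← R2 / (-47/50).
R1 ← R1 + 1/20·R2.
R3 ← R3 + 523/200·R2.
R4 ← R4 − 747/200·R2.
R3 ← R3 / (2101/235).
R1 ← R1 − 11/47·R3.
R2 ← R2 − 126/47·R3.
R4 ← R4 + 3192/235·R3.
R4 ← R4 / (-165449/84040).
R1 ← R1 + 1119/1528·R4.
R2 ← R2 + 591/8404·R4.
R3 ← R3 + 3561/16808·R4.
Reading off the reduced rows gives x_1 = -1, x_2 = -3, x_3 = 2, x_4 = 2.

x_1 = -1, x_2 = -3, x_3 = 2, x_4 = 2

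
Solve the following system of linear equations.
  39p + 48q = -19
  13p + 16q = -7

no solution

Row-reduce:
R1 ← R1 / (39).
R2 ← R2 − 13·R1.
Row 2 reduces to 0 = -2/3, a contradiction. The system is inconsistent.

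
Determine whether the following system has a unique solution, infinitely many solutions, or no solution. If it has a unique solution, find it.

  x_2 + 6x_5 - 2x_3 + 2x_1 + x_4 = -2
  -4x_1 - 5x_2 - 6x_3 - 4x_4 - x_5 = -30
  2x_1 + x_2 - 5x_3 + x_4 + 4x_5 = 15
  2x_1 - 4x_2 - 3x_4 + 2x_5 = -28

Row-reduce:
R1 ← R1 / (2).
R2 ← R2 + 4·R1.
R3 ← R3 − 2·R1.
R4 ← R4 − 2·R1.
R2 ← R2 / (-3).
R1 ← R1 − 1/2·R2.
R4 ← R4 + 5·R2.
R3 ← R3 / (-3).
R1 ← R1 + 8/3·R3.
R2 ← R2 − 10/3·R3.
R4 ← R4 − 56/3·R3.
R4 ← R4 / (-2/3).
R1 ← R1 − 1/6·R4.
R2 ← R2 − 2/3·R4.
Rank is 4 with 5 unknowns, leaving x_5 free.

infinitely many solutions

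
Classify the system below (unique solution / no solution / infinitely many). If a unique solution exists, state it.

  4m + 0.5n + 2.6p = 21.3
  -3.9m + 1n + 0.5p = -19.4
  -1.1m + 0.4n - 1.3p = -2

Row-reduce the augmented matrix:
R1 ← R1 / (4).
R2 ← R2 + 39/10·R1.
R3 ← R3 + 11/10·R1.
R2 ← R2 / (119/80).
R1 ← R1 − 1/8·R2.
R3 ← R3 − 43/80·R2.
R3 ← R3 / (-5003/2975).
R1 ← R1 − 47/119·R3.
R2 ← R2 − 1214/595·R3.
Reading off the reduced rows gives m = 6, n = 5, p = -2.

m = 6, n = 5, p = -2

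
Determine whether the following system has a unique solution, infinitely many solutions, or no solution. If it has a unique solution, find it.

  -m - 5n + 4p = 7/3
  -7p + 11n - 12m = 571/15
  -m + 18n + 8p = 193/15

m = -3, n = 2/5, p = 1/3

Row-reduce the augmented matrix:
R1 ← R1 / (-1).
R2 ← R2 + 12·R1.
R3 ← R3 + 1·R1.
R2 ← R2 / (71).
R1 ← R1 − 5·R2.
R3 ← R3 − 23·R2.
R3 ← R3 / (1549/71).
R1 ← R1 + 9/71·R3.
R2 ← R2 + 55/71·R3.
Reading off the reduced rows gives m = -3, n = 2/5, p = 1/3.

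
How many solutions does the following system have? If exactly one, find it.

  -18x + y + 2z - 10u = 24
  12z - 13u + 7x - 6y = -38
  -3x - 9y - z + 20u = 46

infinitely many solutions

Row-reduce:
R1 ← R1 / (-18).
R2 ← R2 − 7·R1.
R3 ← R3 + 3·R1.
R2 ← R2 / (-101/18).
R1 ← R1 + 1/18·R2.
R3 ← R3 + 55/6·R2.
R3 ← R3 / (-2243/101).
R1 ← R1 + 24/101·R3.
R2 ← R2 + 230/101·R3.
Rank is 3 with 4 unknowns, leaving u free.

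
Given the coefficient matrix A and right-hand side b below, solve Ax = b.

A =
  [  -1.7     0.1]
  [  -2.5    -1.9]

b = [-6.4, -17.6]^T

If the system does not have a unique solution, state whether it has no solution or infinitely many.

x_1 = 4, x_2 = 4

Row-reduce the augmented matrix:
R1 ← R1 / (-17/10).
R2 ← R2 + 5/2·R1.
R2 ← R2 / (-174/85).
R1 ← R1 + 1/17·R2.
Reading off the reduced rows gives x_1 = 4, x_2 = 4.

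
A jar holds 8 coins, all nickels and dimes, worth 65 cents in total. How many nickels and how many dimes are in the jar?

nickels: 3, dimes: 5

Let n = nickels, d = dimes.
  n + d = 8
  5n + 10d = 65
From equation 1: n = 8 − d.
Substitute into equation 2 and solve: d = 5.
Then n = 3.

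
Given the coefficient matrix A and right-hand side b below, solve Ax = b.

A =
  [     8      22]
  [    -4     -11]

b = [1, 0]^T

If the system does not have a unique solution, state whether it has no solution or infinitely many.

no solution

Row-reduce:
R1 ← R1 / (8).
R2 ← R2 + 4·R1.
Row 2 reduces to 0 = 1/2, a contradiction. The system is inconsistent.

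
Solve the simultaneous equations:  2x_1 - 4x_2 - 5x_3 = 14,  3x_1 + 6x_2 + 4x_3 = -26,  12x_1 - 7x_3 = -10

Row-reduce:
R1 ← R1 / (2).
R2 ← R2 − 3·R1.
R3 ← R3 − 12·R1.
R2 ← R2 / (12).
R1 ← R1 + 2·R2.
R3 ← R3 − 24·R2.
Rank is 2 with 3 unknowns, leaving x_3 free.

infinitely many solutions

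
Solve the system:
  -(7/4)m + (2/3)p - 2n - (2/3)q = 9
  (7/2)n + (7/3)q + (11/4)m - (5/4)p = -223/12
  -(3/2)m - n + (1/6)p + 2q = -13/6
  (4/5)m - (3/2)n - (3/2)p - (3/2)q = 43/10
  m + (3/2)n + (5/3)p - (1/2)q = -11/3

no solution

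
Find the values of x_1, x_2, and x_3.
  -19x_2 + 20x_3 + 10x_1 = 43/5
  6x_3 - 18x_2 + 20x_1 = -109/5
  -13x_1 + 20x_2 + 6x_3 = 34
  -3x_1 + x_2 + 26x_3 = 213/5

x_1 = -1, x_2 = 3/5, x_3 = 3/2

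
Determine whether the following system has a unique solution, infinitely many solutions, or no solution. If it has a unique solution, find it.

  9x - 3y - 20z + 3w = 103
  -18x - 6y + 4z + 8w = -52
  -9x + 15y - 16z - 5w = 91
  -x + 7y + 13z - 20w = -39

Row-reduce the augmented matrix:
R1 ← R1 / (9).
R2 ← R2 + 18·R1.
R3 ← R3 + 9·R1.
R4 ← R4 + 1·R1.
R2 ← R2 / (-12).
R1 ← R1 + 1/3·R2.
R3 ← R3 − 12·R2.
R4 ← R4 − 20/3·R2.
R3 ← R3 / (-72).
R1 ← R1 + 11/9·R3.
R2 ← R2 − 3·R3.
R4 ← R4 + 83/9·R3.
R4 ← R4 / (-725/54).
R1 ← R1 + 7/27·R4.
R2 ← R2 + 2/3·R4.
R3 ← R3 + 1/6·R4.
Reading off the reduced rows gives x = 1, y = 1, z = -5, w = -1.

x = 1, y = 1, z = -5, w = -1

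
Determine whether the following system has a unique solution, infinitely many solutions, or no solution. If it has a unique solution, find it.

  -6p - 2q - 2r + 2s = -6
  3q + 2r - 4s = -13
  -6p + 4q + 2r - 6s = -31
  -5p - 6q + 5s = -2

Row-reduce:
R1 ← R1 / (-6).
R3 ← R3 + 6·R1.
R4 ← R4 + 5·R1.
R2 ← R2 / (3).
R1 ← R1 − 1/3·R2.
R3 ← R3 − 6·R2.
R4 ← R4 + 13/3·R2.
Swap R3 and R4.
R3 ← R3 / (41/9).
R1 ← R1 − 1/9·R3.
R2 ← R2 − 2/3·R3.
Row 4 reduces to 0 = 1, a contradiction. The system is inconsistent.

no solution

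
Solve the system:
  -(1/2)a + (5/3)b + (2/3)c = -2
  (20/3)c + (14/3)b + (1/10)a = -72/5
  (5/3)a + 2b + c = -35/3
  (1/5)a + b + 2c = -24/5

Row-reduce:
R1 ← R1 / (-1/2).
R2 ← R2 − 1/10·R1.
R3 ← R3 − 5/3·R1.
R4 ← R4 − 1/5·R1.
R2 ← R2 / (5).
R1 ← R1 + 10/3·R2.
R3 ← R3 − 68/9·R2.
R4 ← R4 − 5/3·R2.
R3 ← R3 / (-529/75).
R1 ← R1 − 16/5·R3.
R2 ← R2 − 34/25·R3.
Row 4 reduces to 0 = -2/3, a contradiction. The system is inconsistent.

no solution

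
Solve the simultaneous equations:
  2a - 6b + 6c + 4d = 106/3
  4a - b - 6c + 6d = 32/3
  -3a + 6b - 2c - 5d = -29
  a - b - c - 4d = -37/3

a = 8/3, b = 0, c = 3, d = 3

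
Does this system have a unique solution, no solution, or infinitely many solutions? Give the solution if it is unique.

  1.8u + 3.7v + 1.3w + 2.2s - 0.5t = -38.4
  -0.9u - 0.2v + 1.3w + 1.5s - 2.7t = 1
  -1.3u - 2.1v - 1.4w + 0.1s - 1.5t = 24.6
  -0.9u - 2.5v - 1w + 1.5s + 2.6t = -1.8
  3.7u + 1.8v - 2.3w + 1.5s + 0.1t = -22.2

Row-reduce the augmented matrix:
R1 ← R1 / (9/5).
R2 ← R2 + 9/10·R1.
R3 ← R3 + 13/10·R1.
R4 ← R4 + 9/10·R1.
R5 ← R5 − 37/10·R1.
R2 ← R2 / (33/20).
R1 ← R1 − 37/18·R2.
R3 ← R3 − 103/180·R2.
R4 ← R4 + 13/20·R2.
R5 ← R5 + 209/36·R2.
R3 ← R3 / (-563/495).
R1 ← R1 + 169/99·R3.
R2 ← R2 − 13/11·R3.
R4 ← R4 − 23/55·R3.
R5 ← R5 − 17/9·R3.
R4 ← R4 / (11017/2815).
R1 ← R1 + 5402/1689·R4.
R2 ← R2 − 4043/1689·R4.
R3 ← R3 + 1169/1689·R4.
R5 ← R5 − 62774/8445·R4.
R5 ← R5 / (-4070083/330510).
R1 ← R1 − 355237/66102·R5.
R2 ← R2 + 105656/33051·R5.
R3 ← R3 − 29495/33051·R5.
R4 ← R4 − 4953/22034·R5.
Reading off the reduced rows gives u = -4, v = -4, w = -4, s = -6, t = -4.

u = -4, v = -4, w = -4, s = -6, t = -4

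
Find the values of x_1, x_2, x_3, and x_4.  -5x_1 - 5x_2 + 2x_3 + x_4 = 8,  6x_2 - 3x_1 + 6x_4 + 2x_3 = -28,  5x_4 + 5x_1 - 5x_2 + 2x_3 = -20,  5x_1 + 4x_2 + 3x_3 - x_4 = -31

x_1 = -2, x_2 = -2, x_3 = -5, x_4 = -2

Row-reduce the augmented matrix:
R1 ← R1 / (-5).
R2 ← R2 + 3·R1.
R3 ← R3 − 5·R1.
R4 ← R4 − 5·R1.
R2 ← R2 / (9).
R1 ← R1 − 1·R2.
R3 ← R3 + 10·R2.
R4 ← R4 + 1·R2.
R3 ← R3 / (44/9).
R1 ← R1 + 22/45·R3.
R2 ← R2 − 4/45·R3.
R4 ← R4 − 229/45·R3.
R4 ← R4 / (-654/55).
R1 ← R1 − 2/5·R4.
R2 ← R2 − 21/55·R4.
R3 ← R3 − 27/11·R4.
Reading off the reduced rows gives x_1 = -2, x_2 = -2, x_3 = -5, x_4 = -2.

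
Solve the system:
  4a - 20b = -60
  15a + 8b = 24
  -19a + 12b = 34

no solution

Row-reduce:
R1 ← R1 / (4).
R2 ← R2 − 15·R1.
R3 ← R3 + 19·R1.
R2 ← R2 / (83).
R1 ← R1 + 5·R2.
R3 ← R3 + 83·R2.
Row 3 reduces to 0 = -2, a contradiction. The system is inconsistent.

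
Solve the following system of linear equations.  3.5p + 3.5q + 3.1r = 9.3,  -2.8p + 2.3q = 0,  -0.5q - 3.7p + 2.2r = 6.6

p = 0, q = 0, r = 3

Row-reduce the augmented matrix:
R1 ← R1 / (7/2).
R2 ← R2 + 14/5·R1.
R3 ← R3 + 37/10·R1.
R2 ← R2 / (51/10).
R1 ← R1 − 1·R2.
R3 ← R3 − 16/5·R2.
R3 ← R3 / (69991/17850).
R1 ← R1 − 713/1785·R3.
R2 ← R2 − 124/255·R3.
Reading off the reduced rows gives p = 0, q = 0, r = 3.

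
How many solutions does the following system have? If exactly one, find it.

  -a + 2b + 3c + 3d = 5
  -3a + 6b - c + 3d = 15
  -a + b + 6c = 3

infinitely many solutions

Row-reduce:
R1 ← R1 / (-1).
R2 ← R2 + 3·R1.
R3 ← R3 + 1·R1.
Swap R2 and R3.
R2 ← R2 / (-1).
R1 ← R1 + 2·R2.
R3 ← R3 / (-10).
R1 ← R1 + 9·R3.
R2 ← R2 + 3·R3.
Rank is 3 with 4 unknowns, leaving d free.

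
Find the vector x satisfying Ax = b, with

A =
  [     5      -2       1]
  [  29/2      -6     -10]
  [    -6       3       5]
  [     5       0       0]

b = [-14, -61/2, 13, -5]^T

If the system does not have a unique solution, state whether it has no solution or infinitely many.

Row-reduce:
R1 ← R1 / (5).
R2 ← R2 − 29/2·R1.
R3 ← R3 + 6·R1.
R4 ← R4 − 5·R1.
R2 ← R2 / (-1/5).
R1 ← R1 + 2/5·R2.
R3 ← R3 − 3/5·R2.
R4 ← R4 − 2·R2.
R3 ← R3 / (-65/2).
R1 ← R1 − 26·R3.
R2 ← R2 − 129/2·R3.
R4 ← R4 + 130·R3.
Row 4 reduces to 0 = 4, a contradiction. The system is inconsistent.

no solution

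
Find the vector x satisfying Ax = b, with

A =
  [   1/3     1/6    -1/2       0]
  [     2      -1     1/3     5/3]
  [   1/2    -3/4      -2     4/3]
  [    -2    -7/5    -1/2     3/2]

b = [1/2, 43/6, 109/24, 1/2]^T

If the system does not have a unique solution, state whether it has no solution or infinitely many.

Row-reduce the augmented matrix:
R1 ← R1 / (1/3).
R2 ← R2 − 2·R1.
R3 ← R3 − 1/2·R1.
R4 ← R4 + 2·R1.
R2 ← R2 / (-2).
R1 ← R1 − 1/2·R2.
R3 ← R3 + 1·R2.
R4 ← R4 + 2/5·R2.
R3 ← R3 / (-35/12).
R1 ← R1 + 2/3·R3.
R2 ← R2 + 5/3·R3.
R4 ← R4 + 25/6·R3.
R4 ← R4 / (19/42).
R1 ← R1 − 127/420·R4.
R2 ← R2 + 47/42·R4.
R3 ← R3 + 6/35·R4.
Reading off the reduced rows gives x_1 = 2, x_2 = -5/2, x_3 = -1/2, x_4 = 1/2.

x_1 = 2, x_2 = -5/2, x_3 = -1/2, x_4 = 1/2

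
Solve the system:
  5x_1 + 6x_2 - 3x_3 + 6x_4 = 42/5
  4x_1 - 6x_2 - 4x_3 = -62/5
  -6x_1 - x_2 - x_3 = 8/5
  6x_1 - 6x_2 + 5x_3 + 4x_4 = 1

x_1 = -3/5, x_2 = 1, x_3 = 1, x_4 = 7/5

Row-reduce the augmented matrix:
R1 ← R1 / (5).
R2 ← R2 − 4·R1.
R3 ← R3 + 6·R1.
R4 ← R4 − 6·R1.
R2 ← R2 / (-54/5).
R1 ← R1 − 6/5·R2.
R3 ← R3 − 31/5·R2.
R4 ← R4 + 66/5·R2.
R3 ← R3 / (-149/27).
R1 ← R1 + 7/9·R3.
R2 ← R2 − 4/27·R3.
R4 ← R4 − 95/9·R3.
R4 ← R4 / (1664/149).
R1 ← R1 − 6/149·R4.
R2 ← R2 − 84/149·R4.
R3 ← R3 + 120/149·R4.
Reading off the reduced rows gives x_1 = -3/5, x_2 = 1, x_3 = 1, x_4 = 7/5.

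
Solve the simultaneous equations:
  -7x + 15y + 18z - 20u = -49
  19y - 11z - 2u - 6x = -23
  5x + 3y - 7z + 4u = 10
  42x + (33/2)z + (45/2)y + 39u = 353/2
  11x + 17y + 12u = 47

no solution

Row-reduce:
R1 ← R1 / (-7).
R2 ← R2 + 6·R1.
R3 ← R3 − 5·R1.
R4 ← R4 − 42·R1.
R5 ← R5 − 11·R1.
R2 ← R2 / (43/7).
R1 ← R1 + 15/7·R2.
R3 ← R3 − 96/7·R2.
R4 ← R4 − 225/2·R2.
R5 ← R5 − 284/7·R2.
R3 ← R3 / (2789/43).
R1 ← R1 + 507/43·R3.
R2 ← R2 + 185/43·R3.
R4 ← R4 − 26166/43·R3.
R5 ← R5 − 8722/43·R3.
R4 ← R4 / (154368/2789).
R1 ← R1 − 346/2789·R4.
R2 ← R2 + 1282/2789·R4.
R3 ← R3 + 1896/2789·R4.
R5 ← R5 − 51456/2789·R4.
Row 5 reduces to 0 = -1/3, a contradiction. The system is inconsistent.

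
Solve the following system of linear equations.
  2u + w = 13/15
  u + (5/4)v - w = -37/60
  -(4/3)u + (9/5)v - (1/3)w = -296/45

u = 4/3, v = -3, w = -9/5

Row-reduce the augmented matrix:
R1 ← R1 / (2).
R2 ← R2 − 1·R1.
R3 ← R3 + 4/3·R1.
R2 ← R2 / (5/4).
R3 ← R3 − 9/5·R2.
R3 ← R3 / (187/75).
R1 ← R1 − 1/2·R3.
R2 ← R2 + 6/5·R3.
Reading off the reduced rows gives u = 4/3, v = -3, w = -9/5.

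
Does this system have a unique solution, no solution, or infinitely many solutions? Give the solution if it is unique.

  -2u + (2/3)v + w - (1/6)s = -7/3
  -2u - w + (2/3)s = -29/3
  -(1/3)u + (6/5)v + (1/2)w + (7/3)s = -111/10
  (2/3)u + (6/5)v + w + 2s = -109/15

Row-reduce:
R1 ← R1 / (-2).
R2 ← R2 + 2·R1.
R3 ← R3 + 1/3·R1.
R4 ← R4 − 2/3·R1.
R2 ← R2 / (-2/3).
R1 ← R1 + 1/3·R2.
R3 ← R3 − 49/45·R2.
R4 ← R4 − 64/45·R2.
R3 ← R3 / (-44/15).
R1 ← R1 − 1/2·R3.
R2 ← R2 − 3·R3.
R4 ← R4 + 44/15·R3.
Row 4 reduces to 0 = -1, a contradiction. The system is inconsistent.

no solution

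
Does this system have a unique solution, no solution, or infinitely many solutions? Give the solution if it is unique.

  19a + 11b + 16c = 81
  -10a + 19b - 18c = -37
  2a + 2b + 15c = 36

Row-reduce the augmented matrix:
R1 ← R1 / (19).
R2 ← R2 + 10·R1.
R3 ← R3 − 2·R1.
R2 ← R2 / (471/19).
R1 ← R1 − 11/19·R2.
R3 ← R3 − 16/19·R2.
R3 ← R3 / (6425/471).
R1 ← R1 − 502/471·R3.
R2 ← R2 + 182/471·R3.
Reading off the reduced rows gives a = 2, b = 1, c = 2.

a = 2, b = 1, c = 2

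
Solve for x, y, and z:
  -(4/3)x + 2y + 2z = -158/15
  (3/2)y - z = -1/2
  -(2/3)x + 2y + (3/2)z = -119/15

x = 12/5, y = -5/3, z = -2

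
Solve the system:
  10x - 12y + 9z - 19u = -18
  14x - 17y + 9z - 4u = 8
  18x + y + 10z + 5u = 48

infinitely many solutions

Row-reduce:
R1 ← R1 / (10).
R2 ← R2 − 14·R1.
R3 ← R3 − 18·R1.
R2 ← R2 / (-1/5).
R1 ← R1 + 6/5·R2.
R3 ← R3 − 113/5·R2.
R3 ← R3 / (-413).
R1 ← R1 − 45/2·R3.
R2 ← R2 − 18·R3.
Rank is 3 with 4 unknowns, leaving u free.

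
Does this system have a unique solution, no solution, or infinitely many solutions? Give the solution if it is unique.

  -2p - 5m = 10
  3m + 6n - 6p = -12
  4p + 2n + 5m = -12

m = -2, n = -1, p = 0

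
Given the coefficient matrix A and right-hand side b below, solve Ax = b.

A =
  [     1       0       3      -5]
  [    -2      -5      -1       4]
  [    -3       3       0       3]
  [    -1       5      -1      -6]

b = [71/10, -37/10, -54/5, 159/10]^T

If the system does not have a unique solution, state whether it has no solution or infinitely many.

Row-reduce the augmented matrix:
R2 ← R2 + 2·R1.
R3 ← R3 + 3·R1.
R4 ← R4 + 1·R1.
R2 ← R2 / (-5).
R3 ← R3 − 3·R2.
R4 ← R4 − 5·R2.
R3 ← R3 / (12).
R1 ← R1 − 3·R3.
R2 ← R2 + 1·R3.
R4 ← R4 − 7·R3.
R4 ← R4 / (-79/10).
R1 ← R1 + 11/10·R4.
R2 ← R2 + 1/10·R4.
R3 ← R3 + 13/10·R4.
Reading off the reduced rows gives x_1 = -2/5, x_2 = -1, x_3 = -5/2, x_4 = -3.

x_1 = -2/5, x_2 = -1, x_3 = -5/2, x_4 = -3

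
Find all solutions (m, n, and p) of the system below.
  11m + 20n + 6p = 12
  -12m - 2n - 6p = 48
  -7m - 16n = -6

m = -6, n = 3, p = 3

Row-reduce the augmented matrix:
R1 ← R1 / (11).
R2 ← R2 + 12·R1.
R3 ← R3 + 7·R1.
R2 ← R2 / (218/11).
R1 ← R1 − 20/11·R2.
R3 ← R3 + 36/11·R2.
R3 ← R3 / (426/109).
R1 ← R1 − 54/109·R3.
R2 ← R2 − 3/109·R3.
Reading off the reduced rows gives m = -6, n = 3, p = 3.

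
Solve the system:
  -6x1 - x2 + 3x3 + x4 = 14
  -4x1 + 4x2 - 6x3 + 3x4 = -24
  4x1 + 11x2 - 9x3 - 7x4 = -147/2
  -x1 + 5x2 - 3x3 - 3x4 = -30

Row-reduce:
R1 ← R1 / (-6).
R2 ← R2 + 4·R1.
R3 ← R3 − 4·R1.
R4 ← R4 + 1·R1.
R2 ← R2 / (14/3).
R1 ← R1 − 1/6·R2.
R3 ← R3 − 31/3·R2.
R4 ← R4 − 31/6·R2.
R3 ← R3 / (75/7).
R1 ← R1 + 3/14·R3.
R2 ← R2 + 12/7·R3.
R4 ← R4 − 75/14·R3.
Row 4 reduces to 0 = -1/4, a contradiction. The system is inconsistent.

no solution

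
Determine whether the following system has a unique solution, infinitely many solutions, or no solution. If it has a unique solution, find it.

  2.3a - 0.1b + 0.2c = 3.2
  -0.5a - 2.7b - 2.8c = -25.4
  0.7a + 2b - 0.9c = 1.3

a = 1, b = 3, c = 6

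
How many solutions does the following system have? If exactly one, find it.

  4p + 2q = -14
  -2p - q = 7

infinitely many solutions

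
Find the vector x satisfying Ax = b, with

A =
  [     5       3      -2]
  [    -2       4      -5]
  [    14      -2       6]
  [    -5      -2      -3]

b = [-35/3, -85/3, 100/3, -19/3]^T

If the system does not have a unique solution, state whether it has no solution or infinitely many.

x_1 = 2/3, x_2 = -3, x_3 = 3

Row-reduce the augmented matrix:
R1 ← R1 / (5).
R2 ← R2 + 2·R1.
R3 ← R3 − 14·R1.
R4 ← R4 + 5·R1.
R2 ← R2 / (26/5).
R1 ← R1 − 3/5·R2.
R3 ← R3 + 52/5·R2.
R4 ← R4 − 1·R2.
Swap R3 and R4.
R3 ← R3 / (-101/26).
R1 ← R1 − 7/26·R3.
R2 ← R2 + 29/26·R3.
R4 reduces to 0 = 0, so the extra equation is consistent.
Reading off the reduced rows gives x_1 = 2/3, x_2 = -3, x_3 = 3.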